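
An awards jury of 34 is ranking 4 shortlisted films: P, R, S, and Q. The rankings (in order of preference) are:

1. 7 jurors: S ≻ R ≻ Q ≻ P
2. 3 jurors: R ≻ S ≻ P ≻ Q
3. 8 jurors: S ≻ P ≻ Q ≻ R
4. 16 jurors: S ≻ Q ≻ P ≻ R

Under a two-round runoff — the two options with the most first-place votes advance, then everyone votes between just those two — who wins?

S

Round 1 first-place votes: P 0, R 3, S 31, Q 0.
S and R advance.
Runoff: S is preferred to R by 31 voters; R by 3.
S wins the runoff.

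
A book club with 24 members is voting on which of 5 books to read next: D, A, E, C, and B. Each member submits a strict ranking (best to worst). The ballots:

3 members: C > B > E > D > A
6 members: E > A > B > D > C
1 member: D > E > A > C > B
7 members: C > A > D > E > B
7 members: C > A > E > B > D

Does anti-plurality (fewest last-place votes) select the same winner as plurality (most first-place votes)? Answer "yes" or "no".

Anti-plurality — last-place votes: D 7, A 3, E 0, C 6, B 8. Winner: E.
Plurality — first-place votes: D 1, A 0, E 6, C 17, B 0. Winner: C.
The two methods disagree.

no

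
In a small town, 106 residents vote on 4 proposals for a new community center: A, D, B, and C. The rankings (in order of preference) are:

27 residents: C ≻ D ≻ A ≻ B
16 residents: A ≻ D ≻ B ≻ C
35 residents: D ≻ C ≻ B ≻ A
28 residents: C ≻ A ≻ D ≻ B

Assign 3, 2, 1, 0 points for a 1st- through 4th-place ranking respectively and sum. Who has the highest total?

C

A: 27·1 + 16·3 + 35·0 + 28·2 = 131
D: 27·2 + 16·2 + 35·3 + 28·1 = 219
B: 27·0 + 16·1 + 35·1 + 28·0 = 51
C: 27·3 + 16·0 + 35·2 + 28·3 = 235
C has the highest Borda score (235).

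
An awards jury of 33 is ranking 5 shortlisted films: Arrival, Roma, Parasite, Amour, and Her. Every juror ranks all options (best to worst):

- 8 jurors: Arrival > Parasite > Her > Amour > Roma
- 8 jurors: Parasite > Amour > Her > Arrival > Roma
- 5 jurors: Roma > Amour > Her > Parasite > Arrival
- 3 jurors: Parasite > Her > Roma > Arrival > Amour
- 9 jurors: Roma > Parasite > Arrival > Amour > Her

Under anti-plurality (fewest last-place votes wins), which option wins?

Parasite

Last-place votes: Arrival 5, Roma 16, Parasite 0, Amour 3, Her 9.
Parasite is ranked last by the fewest voters, so Parasite wins.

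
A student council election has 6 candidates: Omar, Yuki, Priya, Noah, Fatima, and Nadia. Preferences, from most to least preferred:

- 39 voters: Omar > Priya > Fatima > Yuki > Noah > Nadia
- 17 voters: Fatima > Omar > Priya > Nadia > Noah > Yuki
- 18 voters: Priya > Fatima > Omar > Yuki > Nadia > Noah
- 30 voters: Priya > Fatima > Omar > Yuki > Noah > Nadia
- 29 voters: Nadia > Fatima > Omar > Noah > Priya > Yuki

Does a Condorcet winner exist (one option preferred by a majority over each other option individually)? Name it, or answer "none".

none

Checking pairwise contests:
Fatima beats Omar 94–39.
Omar beats Yuki 133–0.
Omar beats Priya 85–48.
Omar beats Noah 133–0.
Priya beats Fatima 87–46.
Omar beats Nadia 104–29.
Every option loses at least one head-to-head, so there is no Condorcet winner.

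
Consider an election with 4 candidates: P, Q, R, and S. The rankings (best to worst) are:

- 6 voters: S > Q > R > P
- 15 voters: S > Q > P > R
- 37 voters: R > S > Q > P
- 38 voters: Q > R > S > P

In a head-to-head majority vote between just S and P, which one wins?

S

Voters preferring S to P: 96; preferring P to S: 0.
S wins the head-to-head.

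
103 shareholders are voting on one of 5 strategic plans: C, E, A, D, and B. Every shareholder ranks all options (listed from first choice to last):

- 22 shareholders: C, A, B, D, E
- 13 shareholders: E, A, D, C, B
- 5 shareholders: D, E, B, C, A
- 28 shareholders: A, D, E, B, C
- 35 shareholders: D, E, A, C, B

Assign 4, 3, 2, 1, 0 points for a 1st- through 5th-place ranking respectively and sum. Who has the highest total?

C: 22·4 + 13·1 + 5·1 + 28·0 + 35·1 = 141
E: 22·0 + 13·4 + 5·3 + 28·2 + 35·3 = 228
A: 22·3 + 13·3 + 5·0 + 28·4 + 35·2 = 287
D: 22·1 + 13·2 + 5·4 + 28·3 + 35·4 = 292
B: 22·2 + 13·0 + 5·2 + 28·1 + 35·0 = 82
D has the highest Borda score (292).

D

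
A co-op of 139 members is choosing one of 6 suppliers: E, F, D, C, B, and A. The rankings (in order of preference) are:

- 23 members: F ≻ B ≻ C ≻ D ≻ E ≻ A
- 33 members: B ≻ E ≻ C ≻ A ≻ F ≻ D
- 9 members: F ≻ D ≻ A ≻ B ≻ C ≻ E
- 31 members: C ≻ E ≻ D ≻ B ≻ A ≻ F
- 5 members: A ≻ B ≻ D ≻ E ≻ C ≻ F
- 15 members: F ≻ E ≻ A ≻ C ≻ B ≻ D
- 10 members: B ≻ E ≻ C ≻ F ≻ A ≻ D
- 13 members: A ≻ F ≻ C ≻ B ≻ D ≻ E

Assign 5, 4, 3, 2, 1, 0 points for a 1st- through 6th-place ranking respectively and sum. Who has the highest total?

B

E: 23·1 + 33·4 + 9·0 + 31·4 + 5·2 + 15·4 + 10·4 + 13·0 = 389
F: 23·5 + 33·1 + 9·5 + 31·0 + 5·0 + 15·5 + 10·2 + 13·4 = 340
D: 23·2 + 33·0 + 9·4 + 31·3 + 5·3 + 15·0 + 10·0 + 13·1 = 203
C: 23·3 + 33·3 + 9·1 + 31·5 + 5·1 + 15·2 + 10·3 + 13·3 = 436
B: 23·4 + 33·5 + 9·2 + 31·2 + 5·4 + 15·1 + 10·5 + 13·2 = 448
A: 23·0 + 33·2 + 9·3 + 31·1 + 5·5 + 15·3 + 10·1 + 13·5 = 269
B has the highest Borda score (448).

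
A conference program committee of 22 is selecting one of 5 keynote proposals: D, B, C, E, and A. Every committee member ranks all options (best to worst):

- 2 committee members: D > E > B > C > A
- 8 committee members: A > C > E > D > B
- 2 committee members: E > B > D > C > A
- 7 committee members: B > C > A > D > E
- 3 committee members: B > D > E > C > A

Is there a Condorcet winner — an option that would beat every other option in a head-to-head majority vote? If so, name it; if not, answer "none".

Checking pairwise contests:
B beats D 12–10.
E beats B 12–10.
B beats C 14–8.
D beats E 12–10.
B beats A 14–8.
Every option loses at least one head-to-head, so there is no Condorcet winner.

none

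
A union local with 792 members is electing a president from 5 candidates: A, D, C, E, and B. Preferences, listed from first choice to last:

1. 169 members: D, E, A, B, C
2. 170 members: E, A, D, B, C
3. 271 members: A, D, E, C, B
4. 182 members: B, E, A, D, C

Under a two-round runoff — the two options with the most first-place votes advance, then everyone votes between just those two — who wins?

Round 1 first-place votes: A 271, D 169, C 0, E 170, B 182.
A and B advance.
Runoff: A is preferred to B by 610 voters; B by 182.
A wins the runoff.

A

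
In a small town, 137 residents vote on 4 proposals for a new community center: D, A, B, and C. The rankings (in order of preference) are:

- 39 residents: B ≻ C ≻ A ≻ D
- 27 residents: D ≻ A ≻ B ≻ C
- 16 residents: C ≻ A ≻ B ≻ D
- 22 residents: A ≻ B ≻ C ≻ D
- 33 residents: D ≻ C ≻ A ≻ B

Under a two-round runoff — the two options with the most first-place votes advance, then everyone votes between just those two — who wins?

B

Round 1 first-place votes: D 60, A 22, B 39, C 16.
D and B advance.
Runoff: D is preferred to B by 60 voters; B by 77.
B wins the runoff.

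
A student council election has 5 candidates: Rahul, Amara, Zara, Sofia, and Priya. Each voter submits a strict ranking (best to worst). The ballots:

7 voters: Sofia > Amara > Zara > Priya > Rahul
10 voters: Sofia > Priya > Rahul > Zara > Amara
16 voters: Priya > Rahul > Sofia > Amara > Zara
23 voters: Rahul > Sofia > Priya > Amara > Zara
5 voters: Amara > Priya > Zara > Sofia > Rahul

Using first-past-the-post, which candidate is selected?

First-place votes: Rahul 23, Amara 5, Zara 0, Sofia 17, Priya 16.
Rahul has the most first-place votes.

Rahul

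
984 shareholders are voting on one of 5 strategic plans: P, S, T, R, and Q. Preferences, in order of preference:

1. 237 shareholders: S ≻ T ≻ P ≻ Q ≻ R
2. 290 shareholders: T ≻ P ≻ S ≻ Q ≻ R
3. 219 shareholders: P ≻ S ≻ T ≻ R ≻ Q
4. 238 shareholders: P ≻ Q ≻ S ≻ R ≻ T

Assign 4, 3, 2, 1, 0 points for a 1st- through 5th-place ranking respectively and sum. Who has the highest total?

P: 237·2 + 290·3 + 219·4 + 238·4 = 3172
S: 237·4 + 290·2 + 219·3 + 238·2 = 2661
T: 237·3 + 290·4 + 219·2 + 238·0 = 2309
R: 237·0 + 290·0 + 219·1 + 238·1 = 457
Q: 237·1 + 290·1 + 219·0 + 238·3 = 1241
P has the highest Borda score (3172).

P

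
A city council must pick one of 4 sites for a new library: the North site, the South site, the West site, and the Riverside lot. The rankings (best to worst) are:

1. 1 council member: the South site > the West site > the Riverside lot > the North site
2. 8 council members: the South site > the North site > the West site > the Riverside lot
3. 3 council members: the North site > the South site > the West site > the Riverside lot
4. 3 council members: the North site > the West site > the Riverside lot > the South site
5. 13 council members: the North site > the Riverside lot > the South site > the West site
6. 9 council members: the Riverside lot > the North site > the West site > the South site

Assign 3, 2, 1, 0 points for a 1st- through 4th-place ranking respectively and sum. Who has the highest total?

the North site: 1·0 + 8·2 + 3·3 + 3·3 + 13·3 + 9·2 = 91
the South site: 1·3 + 8·3 + 3·2 + 3·0 + 13·1 + 9·0 = 46
the West site: 1·2 + 8·1 + 3·1 + 3·2 + 13·0 + 9·1 = 28
the Riverside lot: 1·1 + 8·0 + 3·0 + 3·1 + 13·2 + 9·3 = 57
the North site has the highest Borda score (91).

the North site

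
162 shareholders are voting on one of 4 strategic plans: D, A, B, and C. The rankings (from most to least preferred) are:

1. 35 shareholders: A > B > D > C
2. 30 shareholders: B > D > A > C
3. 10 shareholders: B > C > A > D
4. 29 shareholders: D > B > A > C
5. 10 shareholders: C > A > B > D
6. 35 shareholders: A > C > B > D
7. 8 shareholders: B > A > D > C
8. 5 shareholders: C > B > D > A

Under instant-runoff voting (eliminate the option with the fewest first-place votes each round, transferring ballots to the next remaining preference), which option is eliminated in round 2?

D

Round 1: D 29, A 70, B 48, C 15. Eliminate C.
Round 2: D 29, A 80, B 53. Eliminate D.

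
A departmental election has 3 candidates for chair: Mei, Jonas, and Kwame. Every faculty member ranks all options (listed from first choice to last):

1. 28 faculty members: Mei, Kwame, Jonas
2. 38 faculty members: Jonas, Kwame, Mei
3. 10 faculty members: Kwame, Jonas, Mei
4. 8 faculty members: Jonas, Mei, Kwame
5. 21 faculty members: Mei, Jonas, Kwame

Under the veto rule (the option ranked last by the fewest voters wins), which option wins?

Last-place votes: Mei 48, Jonas 28, Kwame 29.
Jonas is ranked last by the fewest voters, so Jonas wins.

Jonas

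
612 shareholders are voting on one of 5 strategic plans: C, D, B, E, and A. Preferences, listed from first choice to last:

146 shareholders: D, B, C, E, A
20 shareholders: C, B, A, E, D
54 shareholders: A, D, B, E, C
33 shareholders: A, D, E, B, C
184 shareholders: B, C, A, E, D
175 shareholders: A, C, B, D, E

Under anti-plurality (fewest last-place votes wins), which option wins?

Last-place votes: C 87, D 204, B 0, E 175, A 146.
B is ranked last by the fewest voters, so B wins.

B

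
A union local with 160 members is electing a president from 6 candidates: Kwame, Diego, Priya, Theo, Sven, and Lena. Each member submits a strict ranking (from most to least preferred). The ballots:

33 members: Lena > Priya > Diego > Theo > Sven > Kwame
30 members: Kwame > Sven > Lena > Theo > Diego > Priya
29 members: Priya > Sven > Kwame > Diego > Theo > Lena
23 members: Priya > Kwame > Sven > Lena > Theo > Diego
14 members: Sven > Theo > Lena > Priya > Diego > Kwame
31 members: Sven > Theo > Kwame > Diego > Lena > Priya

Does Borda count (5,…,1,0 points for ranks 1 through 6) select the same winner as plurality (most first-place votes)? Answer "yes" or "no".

no

Borda — scores: Kwame 422, Diego 263, Priya 420, Theo 358, Sven 563, Lena 374. Winner: Sven.
Plurality — first-place votes: Kwame 30, Diego 0, Priya 52, Theo 0, Sven 45, Lena 33. Winner: Priya.
The two methods disagree.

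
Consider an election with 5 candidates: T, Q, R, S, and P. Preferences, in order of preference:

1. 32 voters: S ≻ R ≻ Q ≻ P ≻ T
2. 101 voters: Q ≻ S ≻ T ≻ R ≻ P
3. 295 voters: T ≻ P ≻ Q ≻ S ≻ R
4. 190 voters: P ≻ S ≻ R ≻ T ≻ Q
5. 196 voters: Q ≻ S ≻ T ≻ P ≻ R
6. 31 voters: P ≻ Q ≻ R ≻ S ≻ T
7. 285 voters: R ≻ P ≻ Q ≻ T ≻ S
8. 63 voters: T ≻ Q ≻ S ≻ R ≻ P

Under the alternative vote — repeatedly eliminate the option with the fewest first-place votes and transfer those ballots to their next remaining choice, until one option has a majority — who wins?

T

Round 1: T 358, Q 297, R 285, S 32, P 221. Eliminate S.
Round 2: T 358, Q 297, R 317, P 221. Eliminate P.
Round 3: T 358, Q 328, R 507. Eliminate Q.
Round 4: T 655, R 538. T has a majority.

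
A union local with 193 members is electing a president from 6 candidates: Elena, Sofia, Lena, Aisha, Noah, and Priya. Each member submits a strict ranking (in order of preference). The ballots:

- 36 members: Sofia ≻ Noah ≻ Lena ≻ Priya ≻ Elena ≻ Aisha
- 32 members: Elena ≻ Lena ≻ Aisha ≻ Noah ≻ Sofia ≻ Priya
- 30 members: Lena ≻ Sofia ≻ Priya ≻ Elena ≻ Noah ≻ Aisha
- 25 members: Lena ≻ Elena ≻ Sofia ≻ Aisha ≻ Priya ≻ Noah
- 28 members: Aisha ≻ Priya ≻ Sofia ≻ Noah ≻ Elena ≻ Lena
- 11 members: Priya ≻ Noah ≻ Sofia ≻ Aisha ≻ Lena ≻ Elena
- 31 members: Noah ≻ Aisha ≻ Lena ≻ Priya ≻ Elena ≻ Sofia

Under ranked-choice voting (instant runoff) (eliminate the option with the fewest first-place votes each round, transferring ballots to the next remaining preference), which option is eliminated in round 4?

Noah

Round 1: Elena 32, Sofia 36, Lena 55, Aisha 28, Noah 31, Priya 11. Eliminate Priya.
Round 2: Elena 32, Sofia 36, Lena 55, Aisha 28, Noah 42. Eliminate Aisha.
Round 3: Elena 32, Sofia 64, Lena 55, Noah 42. Eliminate Elena.
Round 4: Sofia 64, Lena 87, Noah 42. Eliminate Noah.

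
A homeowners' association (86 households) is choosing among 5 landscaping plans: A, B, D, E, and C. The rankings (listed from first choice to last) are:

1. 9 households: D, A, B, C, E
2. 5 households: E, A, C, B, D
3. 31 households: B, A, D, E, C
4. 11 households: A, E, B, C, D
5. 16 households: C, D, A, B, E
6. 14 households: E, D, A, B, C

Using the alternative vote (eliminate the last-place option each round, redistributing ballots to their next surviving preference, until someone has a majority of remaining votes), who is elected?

A

Round 1: A 11, B 31, D 9, E 19, C 16. Eliminate D.
Round 2: A 20, B 31, E 19, C 16. Eliminate C.
Round 3: A 36, B 31, E 19. Eliminate E.
Round 4: A 55, B 31. A has a majority.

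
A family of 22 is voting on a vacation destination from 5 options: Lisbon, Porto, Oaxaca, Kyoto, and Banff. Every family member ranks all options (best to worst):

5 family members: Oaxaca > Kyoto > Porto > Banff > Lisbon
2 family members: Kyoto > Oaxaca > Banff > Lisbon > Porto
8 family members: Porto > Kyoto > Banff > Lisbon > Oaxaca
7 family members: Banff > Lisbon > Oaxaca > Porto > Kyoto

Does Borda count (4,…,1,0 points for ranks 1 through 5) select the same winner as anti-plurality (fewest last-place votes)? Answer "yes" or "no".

Borda — scores: Lisbon 31, Porto 49, Oaxaca 40, Kyoto 47, Banff 53. Winner: Banff.
Anti-plurality — last-place votes: Lisbon 5, Porto 2, Oaxaca 8, Kyoto 7, Banff 0. Winner: Banff.
The two methods agree.

yes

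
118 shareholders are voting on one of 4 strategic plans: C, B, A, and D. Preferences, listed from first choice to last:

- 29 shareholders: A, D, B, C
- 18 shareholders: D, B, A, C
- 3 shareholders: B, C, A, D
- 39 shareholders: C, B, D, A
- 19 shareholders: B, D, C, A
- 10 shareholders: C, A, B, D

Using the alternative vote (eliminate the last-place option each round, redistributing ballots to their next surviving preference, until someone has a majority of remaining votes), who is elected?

Round 1: C 49, B 22, A 29, D 18. Eliminate D.
Round 2: C 49, B 40, A 29. Eliminate A.
Round 3: C 49, B 69. B has a majority.

B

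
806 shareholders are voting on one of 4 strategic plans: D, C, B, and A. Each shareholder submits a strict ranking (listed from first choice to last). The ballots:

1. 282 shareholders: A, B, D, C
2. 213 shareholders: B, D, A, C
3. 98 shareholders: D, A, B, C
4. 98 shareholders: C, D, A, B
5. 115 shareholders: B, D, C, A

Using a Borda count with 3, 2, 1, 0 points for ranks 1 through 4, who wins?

D: 282·1 + 213·2 + 98·3 + 98·2 + 115·2 = 1428
C: 282·0 + 213·0 + 98·0 + 98·3 + 115·1 = 409
B: 282·2 + 213·3 + 98·1 + 98·0 + 115·3 = 1646
A: 282·3 + 213·1 + 98·2 + 98·1 + 115·0 = 1353
B has the highest Borda score (1646).

B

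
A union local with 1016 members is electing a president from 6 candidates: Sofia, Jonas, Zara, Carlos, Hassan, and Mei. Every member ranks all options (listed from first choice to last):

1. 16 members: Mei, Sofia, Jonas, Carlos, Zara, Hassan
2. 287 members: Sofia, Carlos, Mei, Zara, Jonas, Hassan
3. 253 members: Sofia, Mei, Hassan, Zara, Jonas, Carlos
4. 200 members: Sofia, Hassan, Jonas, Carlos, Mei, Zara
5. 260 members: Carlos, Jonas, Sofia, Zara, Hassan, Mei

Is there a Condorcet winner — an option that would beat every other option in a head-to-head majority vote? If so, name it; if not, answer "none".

Sofia vs Jonas: 756–260 for Sofia.
Sofia vs Zara: 1016–0 for Sofia.
Sofia vs Carlos: 756–260 for Sofia.
Sofia vs Hassan: 1016–0 for Sofia.
Sofia vs Mei: 1000–16 for Sofia.
Sofia beats every other option head-to-head.

Sofia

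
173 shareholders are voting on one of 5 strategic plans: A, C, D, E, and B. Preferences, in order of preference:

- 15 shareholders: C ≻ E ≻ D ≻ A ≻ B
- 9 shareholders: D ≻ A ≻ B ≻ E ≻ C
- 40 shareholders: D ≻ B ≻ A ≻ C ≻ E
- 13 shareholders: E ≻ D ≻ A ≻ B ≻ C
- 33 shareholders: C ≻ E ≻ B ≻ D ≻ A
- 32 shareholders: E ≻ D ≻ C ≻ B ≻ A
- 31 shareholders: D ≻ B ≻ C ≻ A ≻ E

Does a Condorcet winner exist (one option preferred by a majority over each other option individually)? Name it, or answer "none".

Checking pairwise contests:
C beats A 111–62.
D beats C 125–48.
E beats D 93–80.
C beats E 119–54.
D beats B 140–33.
Every option loses at least one head-to-head, so there is no Condorcet winner.

none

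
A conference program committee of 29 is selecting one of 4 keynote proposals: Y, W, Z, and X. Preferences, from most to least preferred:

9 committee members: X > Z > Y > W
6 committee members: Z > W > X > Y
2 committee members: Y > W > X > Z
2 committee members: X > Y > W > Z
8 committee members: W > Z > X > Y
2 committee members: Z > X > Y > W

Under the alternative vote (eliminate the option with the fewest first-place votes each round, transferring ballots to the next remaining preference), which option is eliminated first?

Y

Round 1: Y 2, W 8, Z 8, X 11. Eliminate Y.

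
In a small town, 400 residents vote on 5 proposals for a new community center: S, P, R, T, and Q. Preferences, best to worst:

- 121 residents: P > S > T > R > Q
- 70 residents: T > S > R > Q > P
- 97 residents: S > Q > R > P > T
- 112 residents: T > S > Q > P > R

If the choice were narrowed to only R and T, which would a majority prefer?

T

Voters preferring R to T: 97; preferring T to R: 303.
T wins the head-to-head.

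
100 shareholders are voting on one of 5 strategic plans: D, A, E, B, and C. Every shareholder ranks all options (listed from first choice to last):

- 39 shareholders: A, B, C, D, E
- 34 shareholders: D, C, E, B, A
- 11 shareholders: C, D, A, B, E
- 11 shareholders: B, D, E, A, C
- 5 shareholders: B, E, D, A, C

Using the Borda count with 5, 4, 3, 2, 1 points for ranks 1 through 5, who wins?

D: 39·2 + 34·5 + 11·4 + 11·4 + 5·3 = 351
A: 39·5 + 34·1 + 11·3 + 11·2 + 5·2 = 294
E: 39·1 + 34·3 + 11·1 + 11·3 + 5·4 = 205
B: 39·4 + 34·2 + 11·2 + 11·5 + 5·5 = 326
C: 39·3 + 34·4 + 11·5 + 11·1 + 5·1 = 324
D has the highest Borda score (351).

D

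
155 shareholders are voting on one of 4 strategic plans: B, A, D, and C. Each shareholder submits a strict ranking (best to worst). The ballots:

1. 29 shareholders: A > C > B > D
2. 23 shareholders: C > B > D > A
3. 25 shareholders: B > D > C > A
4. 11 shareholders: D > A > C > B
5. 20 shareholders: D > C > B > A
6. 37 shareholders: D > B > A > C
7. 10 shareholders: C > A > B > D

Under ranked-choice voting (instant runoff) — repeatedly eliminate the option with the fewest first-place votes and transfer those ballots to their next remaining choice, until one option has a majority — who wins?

Round 1: B 25, A 29, D 68, C 33. Eliminate B.
Round 2: A 29, D 93, C 33. D has a majority.

D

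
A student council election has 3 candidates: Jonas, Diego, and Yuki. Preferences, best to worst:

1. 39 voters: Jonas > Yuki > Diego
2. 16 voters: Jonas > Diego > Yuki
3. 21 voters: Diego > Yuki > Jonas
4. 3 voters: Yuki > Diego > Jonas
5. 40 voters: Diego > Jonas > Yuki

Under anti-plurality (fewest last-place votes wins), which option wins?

Last-place votes: Jonas 24, Diego 39, Yuki 56.
Jonas is ranked last by the fewest voters, so Jonas wins.

Jonas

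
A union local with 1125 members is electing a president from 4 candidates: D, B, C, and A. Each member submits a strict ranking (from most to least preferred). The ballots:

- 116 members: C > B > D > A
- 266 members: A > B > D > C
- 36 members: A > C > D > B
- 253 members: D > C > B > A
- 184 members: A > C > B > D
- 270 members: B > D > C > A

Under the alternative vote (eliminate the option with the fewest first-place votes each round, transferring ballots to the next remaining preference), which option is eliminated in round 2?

D

Round 1: D 253, B 270, C 116, A 486. Eliminate C.
Round 2: D 253, B 386, A 486. Eliminate D.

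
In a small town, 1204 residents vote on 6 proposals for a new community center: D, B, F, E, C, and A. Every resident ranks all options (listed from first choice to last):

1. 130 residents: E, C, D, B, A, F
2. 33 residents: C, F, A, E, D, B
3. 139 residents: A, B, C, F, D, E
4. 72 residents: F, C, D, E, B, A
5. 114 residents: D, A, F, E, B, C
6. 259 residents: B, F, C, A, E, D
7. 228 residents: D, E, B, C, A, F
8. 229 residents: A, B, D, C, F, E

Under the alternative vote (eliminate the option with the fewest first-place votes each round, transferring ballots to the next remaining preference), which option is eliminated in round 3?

E

Round 1: D 342, B 259, F 72, E 130, C 33, A 368. Eliminate C.
Round 2: D 342, B 259, F 105, E 130, A 368. Eliminate F.
Round 3: D 414, B 259, E 130, A 401. Eliminate E.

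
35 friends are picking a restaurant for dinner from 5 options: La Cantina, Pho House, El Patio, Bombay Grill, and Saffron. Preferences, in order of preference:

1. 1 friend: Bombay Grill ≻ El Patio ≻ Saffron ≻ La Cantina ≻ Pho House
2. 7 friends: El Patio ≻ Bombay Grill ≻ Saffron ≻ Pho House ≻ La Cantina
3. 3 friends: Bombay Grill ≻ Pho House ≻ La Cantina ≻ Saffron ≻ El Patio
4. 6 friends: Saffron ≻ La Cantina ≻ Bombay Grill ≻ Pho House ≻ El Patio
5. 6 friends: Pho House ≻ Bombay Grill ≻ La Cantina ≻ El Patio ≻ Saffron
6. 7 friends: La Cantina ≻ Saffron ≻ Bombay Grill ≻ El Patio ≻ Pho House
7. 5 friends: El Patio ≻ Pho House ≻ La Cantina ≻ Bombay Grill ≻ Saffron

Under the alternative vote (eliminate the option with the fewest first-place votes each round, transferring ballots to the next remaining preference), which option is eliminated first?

Bombay Grill

Round 1: La Cantina 7, Pho House 6, El Patio 12, Bombay Grill 4, Saffron 6. Eliminate Bombay Grill.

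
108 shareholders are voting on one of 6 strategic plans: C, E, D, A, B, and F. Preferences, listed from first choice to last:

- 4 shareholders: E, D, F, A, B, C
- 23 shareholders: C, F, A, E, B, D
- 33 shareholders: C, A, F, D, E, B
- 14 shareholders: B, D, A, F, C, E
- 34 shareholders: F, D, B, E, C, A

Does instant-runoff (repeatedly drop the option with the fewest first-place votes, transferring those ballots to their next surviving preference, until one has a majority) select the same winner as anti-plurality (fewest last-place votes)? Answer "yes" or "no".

Instant-runoff — R1 C 56, E 4, D 0, A 0, B 14, F 34 (C winner). Winner: C.
Anti-plurality — last-place votes: C 4, E 14, D 23, A 34, B 33, F 0. Winner: F.
The two methods disagree.

no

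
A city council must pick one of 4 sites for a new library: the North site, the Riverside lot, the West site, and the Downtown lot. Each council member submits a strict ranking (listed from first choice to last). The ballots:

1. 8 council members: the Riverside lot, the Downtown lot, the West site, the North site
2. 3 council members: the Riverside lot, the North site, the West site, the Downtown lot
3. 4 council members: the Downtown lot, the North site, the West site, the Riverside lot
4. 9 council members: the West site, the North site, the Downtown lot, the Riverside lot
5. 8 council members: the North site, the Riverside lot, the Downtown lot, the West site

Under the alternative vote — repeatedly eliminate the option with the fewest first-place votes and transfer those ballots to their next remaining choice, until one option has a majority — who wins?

the North site

Round 1: the North site 8, the Riverside lot 11, the West site 9, the Downtown lot 4. Eliminate the Downtown lot.
Round 2: the North site 12, the Riverside lot 11, the West site 9. Eliminate the West site.
Round 3: the North site 21, the Riverside lot 11. The North site has a majority.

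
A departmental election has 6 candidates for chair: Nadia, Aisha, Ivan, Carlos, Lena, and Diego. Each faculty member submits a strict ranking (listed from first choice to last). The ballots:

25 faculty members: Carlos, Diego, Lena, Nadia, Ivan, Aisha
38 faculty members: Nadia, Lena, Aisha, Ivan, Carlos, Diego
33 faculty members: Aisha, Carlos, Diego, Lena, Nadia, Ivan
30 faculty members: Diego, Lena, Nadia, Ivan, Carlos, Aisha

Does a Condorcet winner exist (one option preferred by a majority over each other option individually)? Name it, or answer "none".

none

Checking pairwise contests:
Lena beats Nadia 88–38.
Nadia beats Aisha 93–33.
Nadia beats Ivan 126–0.
Nadia beats Carlos 68–58.
Diego beats Lena 88–38.
Aisha beats Diego 71–55.
Every option loses at least one head-to-head, so there is no Condorcet winner.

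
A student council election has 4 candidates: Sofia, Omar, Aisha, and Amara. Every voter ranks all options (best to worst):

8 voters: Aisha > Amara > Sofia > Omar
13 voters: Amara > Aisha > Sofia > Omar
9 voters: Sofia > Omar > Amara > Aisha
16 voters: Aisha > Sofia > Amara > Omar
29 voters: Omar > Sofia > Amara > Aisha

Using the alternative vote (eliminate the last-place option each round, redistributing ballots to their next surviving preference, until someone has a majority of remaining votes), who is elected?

Round 1: Sofia 9, Omar 29, Aisha 24, Amara 13. Eliminate Sofia.
Round 2: Omar 38, Aisha 24, Amara 13. Omar has a majority.

Omar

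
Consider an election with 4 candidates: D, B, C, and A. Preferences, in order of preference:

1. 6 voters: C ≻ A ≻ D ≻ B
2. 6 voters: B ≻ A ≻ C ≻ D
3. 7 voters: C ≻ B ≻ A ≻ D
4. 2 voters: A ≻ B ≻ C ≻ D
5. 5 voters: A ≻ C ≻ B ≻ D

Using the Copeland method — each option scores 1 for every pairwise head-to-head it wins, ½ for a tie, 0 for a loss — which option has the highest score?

C

D: loses to B, C, and A → score 0.
B: beats D; ties A; loses to C → score 1.5.
C: beats D and B; ties A → score 2.5.
A: beats D; ties B and C → score 2.
C has the best pairwise record.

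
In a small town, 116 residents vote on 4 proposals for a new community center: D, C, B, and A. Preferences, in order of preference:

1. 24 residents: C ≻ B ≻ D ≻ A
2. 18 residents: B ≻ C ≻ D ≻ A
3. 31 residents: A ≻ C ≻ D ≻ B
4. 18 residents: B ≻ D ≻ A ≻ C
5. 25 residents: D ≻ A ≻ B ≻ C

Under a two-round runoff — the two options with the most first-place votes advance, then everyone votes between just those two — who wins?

B

Round 1 first-place votes: D 25, C 24, B 36, A 31.
B and A advance.
Runoff: B is preferred to A by 60 voters; A by 56.
B wins the runoff.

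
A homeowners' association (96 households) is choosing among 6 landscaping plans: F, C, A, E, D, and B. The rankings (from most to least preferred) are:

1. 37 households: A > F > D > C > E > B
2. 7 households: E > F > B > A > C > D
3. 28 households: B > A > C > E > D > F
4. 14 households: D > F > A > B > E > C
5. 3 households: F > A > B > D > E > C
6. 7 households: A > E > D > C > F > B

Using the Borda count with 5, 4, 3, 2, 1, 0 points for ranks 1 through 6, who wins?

F: 37·4 + 7·4 + 28·0 + 14·4 + 3·5 + 7·1 = 254
C: 37·2 + 7·1 + 28·3 + 14·0 + 3·0 + 7·2 = 179
A: 37·5 + 7·2 + 28·4 + 14·3 + 3·4 + 7·5 = 400
E: 37·1 + 7·5 + 28·2 + 14·1 + 3·1 + 7·4 = 173
D: 37·3 + 7·0 + 28·1 + 14·5 + 3·2 + 7·3 = 236
B: 37·0 + 7·3 + 28·5 + 14·2 + 3·3 + 7·0 = 198
A has the highest Borda score (400).

A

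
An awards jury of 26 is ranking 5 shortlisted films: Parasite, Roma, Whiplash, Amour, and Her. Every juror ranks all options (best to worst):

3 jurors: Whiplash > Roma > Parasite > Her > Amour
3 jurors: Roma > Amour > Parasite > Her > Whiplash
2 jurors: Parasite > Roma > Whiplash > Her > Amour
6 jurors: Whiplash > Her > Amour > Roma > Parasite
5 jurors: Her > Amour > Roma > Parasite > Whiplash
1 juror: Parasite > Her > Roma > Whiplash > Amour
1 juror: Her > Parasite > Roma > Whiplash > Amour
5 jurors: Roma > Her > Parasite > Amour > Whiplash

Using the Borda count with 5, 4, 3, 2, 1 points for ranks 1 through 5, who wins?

Her

Parasite: 3·3 + 3·3 + 2·5 + 6·1 + 5·2 + 1·5 + 1·4 + 5·3 = 68
Roma: 3·4 + 3·5 + 2·4 + 6·2 + 5·3 + 1·3 + 1·3 + 5·5 = 93
Whiplash: 3·5 + 3·1 + 2·3 + 6·5 + 5·1 + 1·2 + 1·2 + 5·1 = 68
Amour: 3·1 + 3·4 + 2·1 + 6·3 + 5·4 + 1·1 + 1·1 + 5·2 = 67
Her: 3·2 + 3·2 + 2·2 + 6·4 + 5·5 + 1·4 + 1·5 + 5·4 = 94
Her has the highest Borda score (94).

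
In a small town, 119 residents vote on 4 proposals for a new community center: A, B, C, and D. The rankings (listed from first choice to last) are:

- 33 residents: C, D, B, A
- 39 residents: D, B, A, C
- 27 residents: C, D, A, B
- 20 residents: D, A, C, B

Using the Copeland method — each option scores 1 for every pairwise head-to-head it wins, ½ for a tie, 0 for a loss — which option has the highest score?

C

A: loses to B, C, and D → score 0.
B: beats A; loses to C and D → score 1.
C: beats A, B, and D → score 3.
D: beats A and B; loses to C → score 2.
C has the best pairwise record.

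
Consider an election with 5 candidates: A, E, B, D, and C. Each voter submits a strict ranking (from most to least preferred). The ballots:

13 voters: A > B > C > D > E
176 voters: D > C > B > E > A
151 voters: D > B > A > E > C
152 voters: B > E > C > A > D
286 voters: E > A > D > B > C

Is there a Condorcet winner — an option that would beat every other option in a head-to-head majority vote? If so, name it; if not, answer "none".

Checking pairwise contests:
E beats A 614–164.
B beats E 492–286.
D beats B 613–165.
A beats D 451–327.
A beats C 450–328.
Every option loses at least one head-to-head, so there is no Condorcet winner.

none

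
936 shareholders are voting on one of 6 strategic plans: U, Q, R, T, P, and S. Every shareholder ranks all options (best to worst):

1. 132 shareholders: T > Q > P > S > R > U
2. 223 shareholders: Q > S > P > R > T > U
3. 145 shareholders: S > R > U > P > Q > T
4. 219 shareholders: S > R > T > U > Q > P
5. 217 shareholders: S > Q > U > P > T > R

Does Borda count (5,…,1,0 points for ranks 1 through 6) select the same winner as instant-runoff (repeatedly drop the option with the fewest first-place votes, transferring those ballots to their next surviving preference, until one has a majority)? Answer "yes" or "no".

Borda — scores: U 1524, Q 2875, R 2034, T 1757, P 1789, S 4061. Winner: S.
Instant-runoff — R1 U 0, Q 223, R 0, T 132, P 0, S 581 (S winner). Winner: S.
The two methods agree.

yes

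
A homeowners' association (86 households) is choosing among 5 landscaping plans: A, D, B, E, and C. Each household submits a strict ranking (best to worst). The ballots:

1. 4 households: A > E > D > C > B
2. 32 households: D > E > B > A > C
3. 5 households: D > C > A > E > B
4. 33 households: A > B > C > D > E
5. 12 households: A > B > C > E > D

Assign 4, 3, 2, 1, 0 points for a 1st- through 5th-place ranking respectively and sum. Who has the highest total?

A: 4·4 + 32·1 + 5·2 + 33·4 + 12·4 = 238
D: 4·2 + 32·4 + 5·4 + 33·1 + 12·0 = 189
B: 4·0 + 32·2 + 5·0 + 33·3 + 12·3 = 199
E: 4·3 + 32·3 + 5·1 + 33·0 + 12·1 = 125
C: 4·1 + 32·0 + 5·3 + 33·2 + 12·2 = 109
A has the highest Borda score (238).

A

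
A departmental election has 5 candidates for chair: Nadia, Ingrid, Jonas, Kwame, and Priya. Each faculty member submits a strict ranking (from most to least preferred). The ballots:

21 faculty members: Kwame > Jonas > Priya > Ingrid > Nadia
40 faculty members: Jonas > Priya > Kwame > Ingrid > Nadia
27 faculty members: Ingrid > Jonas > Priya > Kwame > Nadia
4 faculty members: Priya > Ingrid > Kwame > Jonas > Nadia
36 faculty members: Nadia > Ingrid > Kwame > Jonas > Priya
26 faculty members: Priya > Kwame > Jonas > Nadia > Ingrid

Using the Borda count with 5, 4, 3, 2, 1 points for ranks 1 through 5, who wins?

Jonas

Nadia: 21·1 + 40·1 + 27·1 + 4·1 + 36·5 + 26·2 = 324
Ingrid: 21·2 + 40·2 + 27·5 + 4·4 + 36·4 + 26·1 = 443
Jonas: 21·4 + 40·5 + 27·4 + 4·2 + 36·2 + 26·3 = 550
Kwame: 21·5 + 40·3 + 27·2 + 4·3 + 36·3 + 26·4 = 503
Priya: 21·3 + 40·4 + 27·3 + 4·5 + 36·1 + 26·5 = 490
Jonas has the highest Borda score (550).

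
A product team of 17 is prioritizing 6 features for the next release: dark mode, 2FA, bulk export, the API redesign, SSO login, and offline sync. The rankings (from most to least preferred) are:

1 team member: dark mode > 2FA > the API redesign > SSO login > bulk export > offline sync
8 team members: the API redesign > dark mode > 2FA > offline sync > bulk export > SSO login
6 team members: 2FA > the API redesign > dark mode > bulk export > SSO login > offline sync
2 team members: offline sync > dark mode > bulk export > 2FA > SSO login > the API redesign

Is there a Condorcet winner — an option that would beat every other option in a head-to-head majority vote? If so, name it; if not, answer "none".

none

Checking pairwise contests:
the API redesign beats dark mode 14–3.
dark mode beats 2FA 11–6.
dark mode beats bulk export 17–0.
2FA beats the API redesign 9–8.
dark mode beats SSO login 17–0.
dark mode beats offline sync 15–2.
Every option loses at least one head-to-head, so there is no Condorcet winner.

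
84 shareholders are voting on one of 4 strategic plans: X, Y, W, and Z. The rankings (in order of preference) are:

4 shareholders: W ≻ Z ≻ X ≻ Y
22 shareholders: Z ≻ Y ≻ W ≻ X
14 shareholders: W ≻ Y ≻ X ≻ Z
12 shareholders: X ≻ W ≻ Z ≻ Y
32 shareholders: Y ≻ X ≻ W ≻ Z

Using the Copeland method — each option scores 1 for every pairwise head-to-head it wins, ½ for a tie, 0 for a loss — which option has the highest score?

Y

X: beats W and Z; loses to Y → score 2.
Y: beats X, W, and Z → score 3.
W: beats Z; loses to X and Y → score 1.
Z: loses to X, Y, and W → score 0.
Y has the best pairwise record.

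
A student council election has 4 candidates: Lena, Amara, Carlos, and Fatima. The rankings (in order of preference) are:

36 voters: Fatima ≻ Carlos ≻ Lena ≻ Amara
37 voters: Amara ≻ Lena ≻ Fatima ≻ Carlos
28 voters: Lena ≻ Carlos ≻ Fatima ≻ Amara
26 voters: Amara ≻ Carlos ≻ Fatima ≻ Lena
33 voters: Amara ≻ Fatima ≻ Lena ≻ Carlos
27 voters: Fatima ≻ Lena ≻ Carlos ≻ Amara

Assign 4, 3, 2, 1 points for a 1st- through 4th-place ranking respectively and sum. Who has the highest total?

Fatima

Lena: 36·2 + 37·3 + 28·4 + 26·1 + 33·2 + 27·3 = 468
Amara: 36·1 + 37·4 + 28·1 + 26·4 + 33·4 + 27·1 = 475
Carlos: 36·3 + 37·1 + 28·3 + 26·3 + 33·1 + 27·2 = 394
Fatima: 36·4 + 37·2 + 28·2 + 26·2 + 33·3 + 27·4 = 533
Fatima has the highest Borda score (533).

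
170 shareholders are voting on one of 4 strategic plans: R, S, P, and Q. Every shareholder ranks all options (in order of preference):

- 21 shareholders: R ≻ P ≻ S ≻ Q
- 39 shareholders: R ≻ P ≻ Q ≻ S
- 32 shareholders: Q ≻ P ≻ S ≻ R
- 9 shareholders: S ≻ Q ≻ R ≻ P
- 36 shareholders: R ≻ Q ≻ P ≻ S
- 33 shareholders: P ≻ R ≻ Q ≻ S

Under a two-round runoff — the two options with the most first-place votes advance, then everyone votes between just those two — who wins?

Round 1 first-place votes: R 96, S 9, P 33, Q 32.
R and P advance.
Runoff: R is preferred to P by 105 voters; P by 65.
R wins the runoff.

R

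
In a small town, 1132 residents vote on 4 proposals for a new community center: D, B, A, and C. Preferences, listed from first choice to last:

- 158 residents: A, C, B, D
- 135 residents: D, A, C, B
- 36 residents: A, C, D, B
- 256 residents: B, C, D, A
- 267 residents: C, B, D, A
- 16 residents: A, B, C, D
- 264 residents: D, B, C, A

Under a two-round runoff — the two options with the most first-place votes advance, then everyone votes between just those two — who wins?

C

Round 1 first-place votes: D 399, B 256, A 210, C 267.
D and C advance.
Runoff: D is preferred to C by 399 voters; C by 733.
C wins the runoff.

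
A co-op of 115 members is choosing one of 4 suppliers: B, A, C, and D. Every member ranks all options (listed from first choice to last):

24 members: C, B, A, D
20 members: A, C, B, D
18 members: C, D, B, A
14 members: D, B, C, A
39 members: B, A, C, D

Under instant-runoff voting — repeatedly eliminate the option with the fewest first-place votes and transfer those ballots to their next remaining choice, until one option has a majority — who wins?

C

Round 1: B 39, A 20, C 42, D 14. Eliminate D.
Round 2: B 53, A 20, C 42. Eliminate A.
Round 3: B 53, C 62. C has a majority.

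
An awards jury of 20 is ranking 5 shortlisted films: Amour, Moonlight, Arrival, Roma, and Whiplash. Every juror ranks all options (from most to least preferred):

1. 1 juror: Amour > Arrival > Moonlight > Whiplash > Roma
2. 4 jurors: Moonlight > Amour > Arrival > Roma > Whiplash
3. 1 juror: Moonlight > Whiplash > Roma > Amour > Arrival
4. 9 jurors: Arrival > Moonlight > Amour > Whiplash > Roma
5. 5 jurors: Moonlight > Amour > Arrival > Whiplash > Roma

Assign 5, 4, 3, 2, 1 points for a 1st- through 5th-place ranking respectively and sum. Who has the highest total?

Amour: 1·5 + 4·4 + 1·2 + 9·3 + 5·4 = 70
Moonlight: 1·3 + 4·5 + 1·5 + 9·4 + 5·5 = 89
Arrival: 1·4 + 4·3 + 1·1 + 9·5 + 5·3 = 77
Roma: 1·1 + 4·2 + 1·3 + 9·1 + 5·1 = 26
Whiplash: 1·2 + 4·1 + 1·4 + 9·2 + 5·2 = 38
Moonlight has the highest Borda score (89).

Moonlight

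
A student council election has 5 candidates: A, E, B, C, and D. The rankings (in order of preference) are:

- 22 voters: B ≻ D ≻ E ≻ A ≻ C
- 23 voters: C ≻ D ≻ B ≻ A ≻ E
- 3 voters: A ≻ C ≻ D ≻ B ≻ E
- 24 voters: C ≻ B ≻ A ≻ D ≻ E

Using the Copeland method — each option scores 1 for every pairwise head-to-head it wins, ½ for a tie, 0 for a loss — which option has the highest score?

A: beats E; loses to B, C, and D → score 1.
E: loses to A, B, C, and D → score 0.
B: beats A, E, and D; loses to C → score 3.
C: beats A, E, B, and D → score 4.
D: beats A and E; loses to B and C → score 2.
C has the best pairwise record.

C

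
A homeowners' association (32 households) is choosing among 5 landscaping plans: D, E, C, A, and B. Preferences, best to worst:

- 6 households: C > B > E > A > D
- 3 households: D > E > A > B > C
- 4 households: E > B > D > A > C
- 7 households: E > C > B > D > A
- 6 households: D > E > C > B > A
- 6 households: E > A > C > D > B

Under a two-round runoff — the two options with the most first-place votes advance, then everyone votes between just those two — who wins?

E

Round 1 first-place votes: D 9, E 17, C 6, A 0, B 0.
E and D advance.
Runoff: E is preferred to D by 23 voters; D by 9.
E wins the runoff.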